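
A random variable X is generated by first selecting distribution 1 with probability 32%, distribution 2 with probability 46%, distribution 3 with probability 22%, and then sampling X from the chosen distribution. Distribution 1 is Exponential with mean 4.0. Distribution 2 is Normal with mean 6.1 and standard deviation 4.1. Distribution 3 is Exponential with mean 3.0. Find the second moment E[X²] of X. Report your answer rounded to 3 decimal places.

For each component E[X²] = Var + (mean)², giving 1: 32; 2: 54.02; 3: 18.
Overall E[X²] = 0.32·32 + 0.46·54.02 + 0.22·18 = 39.0492.

39.049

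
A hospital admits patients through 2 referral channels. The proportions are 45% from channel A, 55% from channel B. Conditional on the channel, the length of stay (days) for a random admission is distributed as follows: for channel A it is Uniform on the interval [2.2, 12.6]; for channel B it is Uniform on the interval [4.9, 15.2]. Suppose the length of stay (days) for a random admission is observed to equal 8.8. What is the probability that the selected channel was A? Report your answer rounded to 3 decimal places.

Likelihoods f(8.8 | ·): A: 0.0961538; B: 0.0970874.
Posterior ∝ prior × likelihood. Numerator for A: 0.45·0.0961538 = 0.0432692.
Normalizing constant: 0.45·0.0961538 + 0.55·0.0970874 = 0.0966673.
P(A | observation) = 0.0432692 / 0.0966673 = 0.44761.

0.448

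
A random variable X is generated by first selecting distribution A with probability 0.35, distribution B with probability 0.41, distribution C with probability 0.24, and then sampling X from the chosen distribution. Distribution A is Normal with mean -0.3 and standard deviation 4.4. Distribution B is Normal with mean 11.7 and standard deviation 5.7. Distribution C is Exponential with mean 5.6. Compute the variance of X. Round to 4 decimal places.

54.8728

Per component, A: μ=-0.3, E[X²]=19.45; B: μ=11.7, E[X²]=169.38; C: μ=5.6, E[X²]=62.72.
E[X] = 0.35·-0.3 + 0.41·11.7 + 0.24·5.6 = 6.036.
E[X²] = 0.35·19.45 + 0.41·169.38 + 0.24·62.72 = 91.3061.
Var(X) = E[X²] − (E[X])² = 91.3061 − 36.4333 = 54.8728.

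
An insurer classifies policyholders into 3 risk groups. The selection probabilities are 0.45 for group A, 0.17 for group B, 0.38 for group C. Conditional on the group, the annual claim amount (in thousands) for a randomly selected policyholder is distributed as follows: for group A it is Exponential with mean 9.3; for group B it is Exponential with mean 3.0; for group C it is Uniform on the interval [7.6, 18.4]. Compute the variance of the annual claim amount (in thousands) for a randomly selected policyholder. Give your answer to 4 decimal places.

55.9814

Per component, A: μ=9.3, E[X²]=172.98; B: μ=3, E[X²]=18; C: μ=13, E[X²]=178.72.
E[X] = 0.45·9.3 + 0.17·3 + 0.38·13 = 9.635.
E[X²] = 0.45·172.98 + 0.17·18 + 0.38·178.72 = 148.815.
Var(X) = E[X²] − (E[X])² = 148.815 − 92.8332 = 55.9814.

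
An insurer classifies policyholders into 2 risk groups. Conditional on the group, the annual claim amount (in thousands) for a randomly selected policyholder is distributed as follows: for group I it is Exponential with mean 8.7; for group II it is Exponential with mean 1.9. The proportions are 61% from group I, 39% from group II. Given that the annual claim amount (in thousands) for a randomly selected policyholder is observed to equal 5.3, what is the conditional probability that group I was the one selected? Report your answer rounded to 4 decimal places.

0.7514

Likelihoods f(5.3 | ·): I: 0.0625044; II: 0.032344.
Posterior ∝ prior × likelihood. Numerator for I: 0.61·0.0625044 = 0.0381277.
Normalizing constant: 0.61·0.0625044 + 0.39·0.032344 = 0.0507418.
P(I | observation) = 0.0381277 / 0.0507418 = 0.751405.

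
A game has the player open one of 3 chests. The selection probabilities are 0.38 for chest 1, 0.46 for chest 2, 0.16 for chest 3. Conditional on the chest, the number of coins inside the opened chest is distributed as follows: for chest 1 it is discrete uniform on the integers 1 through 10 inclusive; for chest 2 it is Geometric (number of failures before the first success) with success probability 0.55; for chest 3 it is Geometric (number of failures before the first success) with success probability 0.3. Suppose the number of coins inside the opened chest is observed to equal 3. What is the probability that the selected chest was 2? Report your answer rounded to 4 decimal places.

Likelihoods P(X=3 | ·): 1: 0.1; 2: 0.0501187; 3: 0.1029.
Posterior ∝ prior × likelihood. Numerator for 2: 0.46·0.0501187 = 0.0230546.
Normalizing constant: 0.38·0.1 + 0.46·0.0501187 + 0.16·0.1029 = 0.0775186.
P(2 | observation) = 0.0230546 / 0.0775186 = 0.297408.

0.2974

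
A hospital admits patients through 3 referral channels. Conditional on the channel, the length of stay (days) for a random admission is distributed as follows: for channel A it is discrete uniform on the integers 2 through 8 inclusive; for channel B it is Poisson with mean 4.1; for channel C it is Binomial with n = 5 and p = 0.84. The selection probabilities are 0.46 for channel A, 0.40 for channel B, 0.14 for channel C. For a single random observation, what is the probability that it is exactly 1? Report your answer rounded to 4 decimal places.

Conditional on each channel, P(X = 1): A: 0; B: 0.067948; C: 0.00275251.
By total probability, P(X = 1) = 0.46·0 + 0.4·0.067948 + 0.14·0.00275251 = 0.0275645.

0.0276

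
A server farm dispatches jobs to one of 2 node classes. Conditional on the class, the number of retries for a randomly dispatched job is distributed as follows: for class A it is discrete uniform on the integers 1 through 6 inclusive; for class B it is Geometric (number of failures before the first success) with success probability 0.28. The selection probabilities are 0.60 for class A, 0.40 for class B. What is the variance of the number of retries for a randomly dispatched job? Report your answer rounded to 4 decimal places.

Per component, A: μ=3.5, E[X²]=15.1667; B: μ=2.57143, E[X²]=15.7959.
E[X] = 0.6·3.5 + 0.4·2.57143 = 3.12857.
E[X²] = 0.6·15.1667 + 0.4·15.7959 = 15.4184.
Var(X) = E[X²] − (E[X])² = 15.4184 − 9.78796 = 5.63041.

5.6304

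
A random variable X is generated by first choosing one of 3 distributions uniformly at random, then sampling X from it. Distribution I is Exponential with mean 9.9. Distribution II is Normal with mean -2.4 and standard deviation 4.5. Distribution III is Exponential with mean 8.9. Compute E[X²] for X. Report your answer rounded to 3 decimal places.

126.817

For each component E[X²] = Var + (mean)², giving I: 196.02; II: 26.01; III: 158.42.
Overall E[X²] = 0.333333·196.02 + 0.333333·26.01 + 0.333333·158.42 = 126.817.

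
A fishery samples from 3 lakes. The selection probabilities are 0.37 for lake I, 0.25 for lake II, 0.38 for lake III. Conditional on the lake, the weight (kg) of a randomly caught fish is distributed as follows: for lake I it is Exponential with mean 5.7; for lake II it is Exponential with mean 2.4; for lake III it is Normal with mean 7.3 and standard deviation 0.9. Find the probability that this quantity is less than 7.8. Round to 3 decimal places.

0.786

Conditional on each lake, P(X < 7.8): I: 0.745492; II: 0.961226; III: 0.710743.
By total probability, P(X < 7.8) = 0.37·0.745492 + 0.25·0.961226 + 0.38·0.710743 = 0.786221.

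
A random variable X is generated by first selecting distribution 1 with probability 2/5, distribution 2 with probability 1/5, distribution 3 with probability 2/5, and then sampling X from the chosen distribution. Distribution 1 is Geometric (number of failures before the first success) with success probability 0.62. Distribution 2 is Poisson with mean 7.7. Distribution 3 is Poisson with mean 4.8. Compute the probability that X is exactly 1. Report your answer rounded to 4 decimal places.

Conditional on each component, P(X = 1): 1: 0.2356; 2: 0.00348677; 3: 0.0395028.
By total probability, P(X = 1) = 0.4·0.2356 + 0.2·0.00348677 + 0.4·0.0395028 = 0.110738.

0.1107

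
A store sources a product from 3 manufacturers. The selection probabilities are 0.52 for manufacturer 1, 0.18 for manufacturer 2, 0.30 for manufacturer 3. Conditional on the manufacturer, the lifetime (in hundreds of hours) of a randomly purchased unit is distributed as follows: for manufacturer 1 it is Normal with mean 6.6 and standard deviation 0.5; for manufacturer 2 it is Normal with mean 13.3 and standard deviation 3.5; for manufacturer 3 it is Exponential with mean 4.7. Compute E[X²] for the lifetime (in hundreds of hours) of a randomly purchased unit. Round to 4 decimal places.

For each component E[X²] = Var + (mean)², giving 1: 43.81; 2: 189.14; 3: 44.18.
Overall E[X²] = 0.52·43.81 + 0.18·189.14 + 0.3·44.18 = 70.0804.

70.0804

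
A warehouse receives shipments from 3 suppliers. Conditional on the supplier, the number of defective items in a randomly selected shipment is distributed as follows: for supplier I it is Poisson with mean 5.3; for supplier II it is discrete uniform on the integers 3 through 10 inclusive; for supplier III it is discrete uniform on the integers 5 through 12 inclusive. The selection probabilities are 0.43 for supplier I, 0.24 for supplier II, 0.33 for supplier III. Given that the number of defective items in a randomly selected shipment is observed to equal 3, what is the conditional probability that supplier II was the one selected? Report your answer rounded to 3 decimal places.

Likelihoods P(X=3 | ·): I: 0.123856; II: 0.125; III: 0.
Posterior ∝ prior × likelihood. Numerator for II: 0.24·0.125 = 0.03.
Normalizing constant: 0.43·0.123856 + 0.24·0.125 + 0.33·0 = 0.0832579.
P(II | observation) = 0.03 / 0.0832579 = 0.360326.

0.360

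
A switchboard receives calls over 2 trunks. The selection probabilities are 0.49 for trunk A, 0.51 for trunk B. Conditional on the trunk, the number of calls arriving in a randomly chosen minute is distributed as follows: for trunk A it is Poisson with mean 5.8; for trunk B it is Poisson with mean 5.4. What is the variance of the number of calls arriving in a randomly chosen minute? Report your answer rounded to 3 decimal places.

5.636

Per component, A: μ=5.8, E[X²]=39.44; B: μ=5.4, E[X²]=34.56.
E[X] = 0.49·5.8 + 0.51·5.4 = 5.596.
E[X²] = 0.49·39.44 + 0.51·34.56 = 36.9512.
Var(X) = E[X²] − (E[X])² = 36.9512 − 31.3152 = 5.63598.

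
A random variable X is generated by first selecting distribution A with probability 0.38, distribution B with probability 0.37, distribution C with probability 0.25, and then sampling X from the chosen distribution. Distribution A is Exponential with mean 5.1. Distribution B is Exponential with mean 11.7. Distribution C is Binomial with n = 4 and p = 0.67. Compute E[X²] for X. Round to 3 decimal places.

For each component E[X²] = Var + (mean)², giving A: 52.02; B: 273.78; C: 8.0668.
Overall E[X²] = 0.38·52.02 + 0.37·273.78 + 0.25·8.0668 = 123.083.

123.083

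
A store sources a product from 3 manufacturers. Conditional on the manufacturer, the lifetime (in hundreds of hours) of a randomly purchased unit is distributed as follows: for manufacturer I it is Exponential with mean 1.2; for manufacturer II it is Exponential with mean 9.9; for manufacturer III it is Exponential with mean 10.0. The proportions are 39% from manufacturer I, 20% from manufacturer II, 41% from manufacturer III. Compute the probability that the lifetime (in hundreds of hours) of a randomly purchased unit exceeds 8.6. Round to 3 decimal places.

0.258

Conditional on each manufacturer, P(X > 8.6): I: 0.000771891; II: 0.419502; III: 0.423162.
By total probability, P(X > 8.6) = 0.39·0.000771891 + 0.2·0.419502 + 0.41·0.423162 = 0.257698.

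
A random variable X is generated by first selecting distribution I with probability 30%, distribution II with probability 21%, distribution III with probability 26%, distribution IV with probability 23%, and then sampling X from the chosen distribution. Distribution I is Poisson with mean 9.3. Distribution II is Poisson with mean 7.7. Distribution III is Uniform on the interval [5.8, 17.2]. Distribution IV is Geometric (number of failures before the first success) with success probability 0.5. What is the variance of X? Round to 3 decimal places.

22.525

Per component, I: μ=9.3, E[X²]=95.79; II: μ=7.7, E[X²]=66.99; III: μ=11.5, E[X²]=143.08; IV: μ=1, E[X²]=3.
E[X] = 0.3·9.3 + 0.21·7.7 + 0.26·11.5 + 0.23·1 = 7.627.
E[X²] = 0.3·95.79 + 0.21·66.99 + 0.26·143.08 + 0.23·3 = 80.6957.
Var(X) = E[X²] − (E[X])² = 80.6957 − 58.1711 = 22.5246.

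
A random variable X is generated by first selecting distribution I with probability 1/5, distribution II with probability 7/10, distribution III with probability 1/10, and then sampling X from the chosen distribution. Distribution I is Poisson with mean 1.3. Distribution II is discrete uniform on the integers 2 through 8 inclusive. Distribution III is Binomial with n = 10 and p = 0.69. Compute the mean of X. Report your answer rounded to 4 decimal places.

Component means — I: 1.3; II: 5; III: 6.9.
E[X] = 0.2·1.3 + 0.7·5 + 0.1·6.9 = 4.45.

4.4500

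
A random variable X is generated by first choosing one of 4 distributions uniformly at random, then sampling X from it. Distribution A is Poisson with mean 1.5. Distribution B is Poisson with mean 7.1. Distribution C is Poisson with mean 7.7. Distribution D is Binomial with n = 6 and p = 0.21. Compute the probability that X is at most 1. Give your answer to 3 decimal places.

0.300

Conditional on each component, P(X ≤ 1): A: 0.557825; B: 0.00668335; C: 0.0039396; D: 0.630797.
By total probability, P(X ≤ 1) = 0.25·0.557825 + 0.25·0.00668335 + 0.25·0.0039396 + 0.25·0.630797 = 0.299811.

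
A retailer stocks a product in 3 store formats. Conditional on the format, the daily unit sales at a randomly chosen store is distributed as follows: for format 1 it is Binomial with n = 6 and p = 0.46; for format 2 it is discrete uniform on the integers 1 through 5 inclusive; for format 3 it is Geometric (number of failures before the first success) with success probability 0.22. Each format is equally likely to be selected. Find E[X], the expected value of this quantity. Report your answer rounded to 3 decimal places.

Component means — 1: 2.76; 2: 3; 3: 3.54545.
E[X] = 0.333333·2.76 + 0.333333·3 + 0.333333·3.54545 = 3.10182.

3.102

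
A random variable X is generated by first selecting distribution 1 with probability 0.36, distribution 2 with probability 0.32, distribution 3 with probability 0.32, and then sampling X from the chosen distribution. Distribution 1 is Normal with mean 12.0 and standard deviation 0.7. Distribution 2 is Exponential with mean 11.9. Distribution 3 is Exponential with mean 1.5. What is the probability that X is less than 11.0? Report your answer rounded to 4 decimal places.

0.5404

Conditional on each component, P(X < 11.0): 1: 0.0765637; 2: 0.603219; 3: 0.999347.
By total probability, P(X < 11.0) = 0.36·0.0765637 + 0.32·0.603219 + 0.32·0.999347 = 0.540384.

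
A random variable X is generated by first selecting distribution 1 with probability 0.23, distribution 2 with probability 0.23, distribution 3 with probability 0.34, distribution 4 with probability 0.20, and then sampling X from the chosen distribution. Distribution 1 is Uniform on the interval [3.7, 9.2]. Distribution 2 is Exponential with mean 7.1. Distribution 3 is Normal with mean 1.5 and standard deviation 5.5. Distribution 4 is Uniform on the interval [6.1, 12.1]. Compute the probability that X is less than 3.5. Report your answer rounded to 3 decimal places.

Conditional on each component, P(X < 3.5): 1: 0; 2: 0.389183; 3: 0.641935; 4: 0.
By total probability, P(X < 3.5) = 0.23·0 + 0.23·0.389183 + 0.34·0.641935 + 0.2·0 = 0.30777.

0.308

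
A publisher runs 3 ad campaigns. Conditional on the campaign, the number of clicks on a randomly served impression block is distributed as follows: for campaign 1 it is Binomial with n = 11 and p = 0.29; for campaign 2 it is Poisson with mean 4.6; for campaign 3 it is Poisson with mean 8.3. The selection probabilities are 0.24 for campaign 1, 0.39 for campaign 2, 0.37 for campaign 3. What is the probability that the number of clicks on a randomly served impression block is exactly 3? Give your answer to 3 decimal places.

Conditional on each campaign, P(X = 3): 1: 0.259863; 2: 0.163068; 3: 0.0236831.
By total probability, P(X = 3) = 0.24·0.259863 + 0.39·0.163068 + 0.37·0.0236831 = 0.134726.

0.135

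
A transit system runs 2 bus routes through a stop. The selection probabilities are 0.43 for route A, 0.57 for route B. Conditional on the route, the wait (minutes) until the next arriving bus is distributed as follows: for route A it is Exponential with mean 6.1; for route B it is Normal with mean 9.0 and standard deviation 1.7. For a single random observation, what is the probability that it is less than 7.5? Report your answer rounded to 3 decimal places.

Conditional on each route, P(X < 7.5): A: 0.707564; B: 0.188793.
By total probability, P(X < 7.5) = 0.43·0.707564 + 0.57·0.188793 = 0.411864.

0.412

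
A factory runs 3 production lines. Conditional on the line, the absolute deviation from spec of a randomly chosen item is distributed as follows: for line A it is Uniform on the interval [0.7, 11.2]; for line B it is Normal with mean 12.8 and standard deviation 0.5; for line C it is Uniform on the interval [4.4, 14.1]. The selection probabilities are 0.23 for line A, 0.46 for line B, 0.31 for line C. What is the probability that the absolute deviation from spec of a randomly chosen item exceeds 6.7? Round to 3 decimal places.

Conditional on each line, P(X > 6.7): A: 0.428571; B: 1; C: 0.762887.
By total probability, P(X > 6.7) = 0.23·0.428571 + 0.46·1 + 0.31·0.762887 = 0.795066.

0.795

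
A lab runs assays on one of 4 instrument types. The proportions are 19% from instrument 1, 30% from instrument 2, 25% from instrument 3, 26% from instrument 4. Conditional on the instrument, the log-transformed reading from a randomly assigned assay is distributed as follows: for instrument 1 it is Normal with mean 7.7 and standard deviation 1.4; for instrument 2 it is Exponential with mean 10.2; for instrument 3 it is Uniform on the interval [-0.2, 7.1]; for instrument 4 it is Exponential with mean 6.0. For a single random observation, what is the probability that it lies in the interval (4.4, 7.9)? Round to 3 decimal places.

Conditional on each instrument, P(4.4 < X < 7.9): 1: 0.54759; 2: 0.188687; 3: 0.369863; 4: 0.212278.
By total probability, P(4.4 < X < 7.9) = 0.19·0.54759 + 0.3·0.188687 + 0.25·0.369863 + 0.26·0.212278 = 0.308306.

0.308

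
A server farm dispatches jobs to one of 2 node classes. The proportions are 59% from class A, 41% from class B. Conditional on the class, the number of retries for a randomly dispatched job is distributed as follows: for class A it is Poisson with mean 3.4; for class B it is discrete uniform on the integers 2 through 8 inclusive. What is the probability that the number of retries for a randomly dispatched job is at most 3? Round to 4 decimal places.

Conditional on each class, P(X ≤ 3): A: 0.558357; B: 0.285714.
By total probability, P(X ≤ 3) = 0.59·0.558357 + 0.41·0.285714 = 0.446574.

0.4466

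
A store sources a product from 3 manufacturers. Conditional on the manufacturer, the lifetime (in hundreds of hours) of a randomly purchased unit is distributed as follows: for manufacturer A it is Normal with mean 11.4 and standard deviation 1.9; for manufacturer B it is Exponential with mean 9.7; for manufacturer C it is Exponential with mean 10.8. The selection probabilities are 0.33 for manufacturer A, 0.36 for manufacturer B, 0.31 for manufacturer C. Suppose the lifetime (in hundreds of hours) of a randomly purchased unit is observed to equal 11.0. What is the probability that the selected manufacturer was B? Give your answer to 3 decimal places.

0.133

Likelihoods f(11.0 | ·): A: 0.205368; B: 0.0331688; C: 0.0334379.
Posterior ∝ prior × likelihood. Numerator for B: 0.36·0.0331688 = 0.0119408.
Normalizing constant: 0.33·0.205368 + 0.36·0.0331688 + 0.31·0.0334379 = 0.0900779.
P(B | observation) = 0.0119408 / 0.0900779 = 0.13256.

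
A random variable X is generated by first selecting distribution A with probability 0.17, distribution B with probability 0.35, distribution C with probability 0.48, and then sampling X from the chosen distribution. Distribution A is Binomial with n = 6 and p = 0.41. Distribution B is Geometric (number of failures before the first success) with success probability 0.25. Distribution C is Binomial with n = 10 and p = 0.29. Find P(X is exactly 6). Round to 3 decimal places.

Conditional on each component, P(X = 6): A: 0.0047501; B: 0.0444946; C: 0.0317425.
By total probability, P(X = 6) = 0.17·0.0047501 + 0.35·0.0444946 + 0.48·0.0317425 = 0.031617.

0.032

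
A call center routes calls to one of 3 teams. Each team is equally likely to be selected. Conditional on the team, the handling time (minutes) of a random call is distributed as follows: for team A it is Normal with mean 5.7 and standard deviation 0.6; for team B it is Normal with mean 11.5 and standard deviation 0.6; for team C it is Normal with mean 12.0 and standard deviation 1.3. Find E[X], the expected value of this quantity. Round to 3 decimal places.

Component means — A: 5.7; B: 11.5; C: 12.
E[X] = 0.333333·5.7 + 0.333333·11.5 + 0.333333·12 = 9.73333.

9.733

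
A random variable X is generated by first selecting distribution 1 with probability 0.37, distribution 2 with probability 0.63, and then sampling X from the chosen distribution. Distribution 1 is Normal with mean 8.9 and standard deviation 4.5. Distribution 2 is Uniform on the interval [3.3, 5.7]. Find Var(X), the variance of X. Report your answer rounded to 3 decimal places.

Per component, 1: μ=8.9, E[X²]=99.46; 2: μ=4.5, E[X²]=20.73.
E[X] = 0.37·8.9 + 0.63·4.5 = 6.128.
E[X²] = 0.37·99.46 + 0.63·20.73 = 49.8601.
Var(X) = E[X²] − (E[X])² = 49.8601 − 37.5524 = 12.3077.

12.308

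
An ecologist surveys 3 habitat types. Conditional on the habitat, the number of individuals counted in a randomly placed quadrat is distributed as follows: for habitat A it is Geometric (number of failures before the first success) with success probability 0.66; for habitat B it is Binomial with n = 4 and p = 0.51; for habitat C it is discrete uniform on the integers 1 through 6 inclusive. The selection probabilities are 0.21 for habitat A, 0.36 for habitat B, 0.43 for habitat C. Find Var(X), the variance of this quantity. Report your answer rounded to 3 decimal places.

Per component, A: μ=0.515152, E[X²]=1.04591; B: μ=2.04, E[X²]=5.1612; C: μ=3.5, E[X²]=15.1667.
E[X] = 0.21·0.515152 + 0.36·2.04 + 0.43·3.5 = 2.34758.
E[X²] = 0.21·1.04591 + 0.36·5.1612 + 0.43·15.1667 = 8.59934.
Var(X) = E[X²] − (E[X])² = 8.59934 − 5.51114 = 3.0882.

3.088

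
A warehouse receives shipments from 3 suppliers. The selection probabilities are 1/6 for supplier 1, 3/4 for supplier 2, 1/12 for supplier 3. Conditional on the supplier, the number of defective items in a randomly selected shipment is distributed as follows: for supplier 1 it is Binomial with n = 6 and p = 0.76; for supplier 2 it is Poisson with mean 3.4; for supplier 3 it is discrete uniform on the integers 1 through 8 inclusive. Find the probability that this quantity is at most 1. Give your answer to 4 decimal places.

Conditional on each supplier, P(X ≤ 1): 1: 0.00382206; 2: 0.146842; 3: 0.125.
By total probability, P(X ≤ 1) = 0.166667·0.00382206 + 0.75·0.146842 + 0.0833333·0.125 = 0.121185.

0.1212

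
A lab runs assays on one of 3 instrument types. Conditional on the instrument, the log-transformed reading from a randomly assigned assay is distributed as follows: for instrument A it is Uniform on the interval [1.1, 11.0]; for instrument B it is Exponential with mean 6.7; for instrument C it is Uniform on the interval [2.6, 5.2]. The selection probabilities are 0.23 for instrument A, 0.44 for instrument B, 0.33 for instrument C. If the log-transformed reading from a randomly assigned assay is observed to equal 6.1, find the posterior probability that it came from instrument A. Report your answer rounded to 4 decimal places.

0.4679

Likelihoods f(6.1 | ·): A: 0.10101; B: 0.0600513; C: 0.
Posterior ∝ prior × likelihood. Numerator for A: 0.23·0.10101 = 0.0232323.
Normalizing constant: 0.23·0.10101 + 0.44·0.0600513 + 0.33·0 = 0.0496549.
P(A | observation) = 0.0232323 / 0.0496549 = 0.467876.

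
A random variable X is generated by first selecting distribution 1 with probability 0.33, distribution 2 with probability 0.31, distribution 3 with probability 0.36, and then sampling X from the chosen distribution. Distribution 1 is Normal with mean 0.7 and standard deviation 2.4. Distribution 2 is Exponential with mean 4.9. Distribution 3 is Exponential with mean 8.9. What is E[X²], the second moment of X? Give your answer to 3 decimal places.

73.980

For each component E[X²] = Var + (mean)², giving 1: 6.25; 2: 48.02; 3: 158.42.
Overall E[X²] = 0.33·6.25 + 0.31·48.02 + 0.36·158.42 = 73.9799.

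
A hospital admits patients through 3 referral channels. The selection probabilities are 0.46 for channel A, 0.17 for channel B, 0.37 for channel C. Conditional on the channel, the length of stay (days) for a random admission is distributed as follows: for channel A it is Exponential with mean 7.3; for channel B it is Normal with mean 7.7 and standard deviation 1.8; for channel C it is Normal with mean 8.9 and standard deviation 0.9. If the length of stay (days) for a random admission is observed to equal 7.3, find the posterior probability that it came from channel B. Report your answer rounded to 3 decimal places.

Likelihoods f(7.3 | ·): A: 0.0503944; B: 0.216229; C: 0.0912799.
Posterior ∝ prior × likelihood. Numerator for B: 0.17·0.216229 = 0.036759.
Normalizing constant: 0.46·0.0503944 + 0.17·0.216229 + 0.37·0.0912799 = 0.093714.
P(B | observation) = 0.036759 / 0.093714 = 0.392246.

0.392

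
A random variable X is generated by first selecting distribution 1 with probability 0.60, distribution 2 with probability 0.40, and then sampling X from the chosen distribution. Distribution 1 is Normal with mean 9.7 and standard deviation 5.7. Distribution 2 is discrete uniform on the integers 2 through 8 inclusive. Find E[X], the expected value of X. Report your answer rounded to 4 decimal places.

7.8200

Component means — 1: 9.7; 2: 5.
E[X] = 0.6·9.7 + 0.4·5 = 7.82.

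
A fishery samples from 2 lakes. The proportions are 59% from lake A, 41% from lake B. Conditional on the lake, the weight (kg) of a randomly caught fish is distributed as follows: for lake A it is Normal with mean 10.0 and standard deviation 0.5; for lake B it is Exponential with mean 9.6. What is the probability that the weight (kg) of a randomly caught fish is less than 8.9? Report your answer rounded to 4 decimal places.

Conditional on each lake, P(X < 8.9): A: 0.0139034; B: 0.604294.
By total probability, P(X < 8.9) = 0.59·0.0139034 + 0.41·0.604294 = 0.255964.

0.2560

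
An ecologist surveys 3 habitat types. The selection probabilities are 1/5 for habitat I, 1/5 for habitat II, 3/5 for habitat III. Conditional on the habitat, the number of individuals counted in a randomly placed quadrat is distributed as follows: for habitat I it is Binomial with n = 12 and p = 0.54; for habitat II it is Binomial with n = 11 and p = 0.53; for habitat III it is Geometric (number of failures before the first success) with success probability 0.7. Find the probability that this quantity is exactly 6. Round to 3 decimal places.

0.091

Conditional on each habitat, P(X = 6): I: 0.217061; II: 0.234848; III: 0.0005103.
By total probability, P(X = 6) = 0.2·0.217061 + 0.2·0.234848 + 0.6·0.0005103 = 0.0906879.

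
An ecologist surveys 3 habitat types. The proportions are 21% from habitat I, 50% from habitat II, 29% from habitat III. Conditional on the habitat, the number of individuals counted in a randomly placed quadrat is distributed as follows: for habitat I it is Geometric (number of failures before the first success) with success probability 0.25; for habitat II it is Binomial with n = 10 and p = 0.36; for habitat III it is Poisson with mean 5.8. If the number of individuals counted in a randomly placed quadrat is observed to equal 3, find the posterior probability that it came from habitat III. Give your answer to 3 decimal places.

0.164

Likelihoods P(X=3 | ·): I: 0.105469; II: 0.246234; III: 0.098452.
Posterior ∝ prior × likelihood. Numerator for III: 0.29·0.098452 = 0.0285511.
Normalizing constant: 0.21·0.105469 + 0.5·0.246234 + 0.29·0.098452 = 0.173817.
P(III | observation) = 0.0285511 / 0.173817 = 0.16426.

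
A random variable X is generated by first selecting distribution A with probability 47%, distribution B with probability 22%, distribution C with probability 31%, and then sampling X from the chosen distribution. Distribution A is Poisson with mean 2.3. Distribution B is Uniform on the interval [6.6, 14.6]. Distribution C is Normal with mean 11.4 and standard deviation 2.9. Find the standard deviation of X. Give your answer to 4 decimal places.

Per component, A: μ=2.3, E[X²]=7.59; B: μ=10.6, E[X²]=117.693; C: μ=11.4, E[X²]=138.37.
E[X] = 0.47·2.3 + 0.22·10.6 + 0.31·11.4 = 6.947.
E[X²] = 0.47·7.59 + 0.22·117.693 + 0.31·138.37 = 72.3545.
Var(X) = E[X²] − (E[X])² = 72.3545 − 48.2608 = 24.0937.
SD(X) = √24.0937 = 4.90854.

4.9085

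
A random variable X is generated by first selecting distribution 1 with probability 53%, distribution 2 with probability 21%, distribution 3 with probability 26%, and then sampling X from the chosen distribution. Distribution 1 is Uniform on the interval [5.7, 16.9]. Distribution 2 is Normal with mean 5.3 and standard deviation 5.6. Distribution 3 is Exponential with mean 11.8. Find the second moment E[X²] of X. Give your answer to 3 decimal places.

158.105

For each component E[X²] = Var + (mean)², giving 1: 138.143; 2: 59.45; 3: 278.48.
Overall E[X²] = 0.53·138.143 + 0.21·59.45 + 0.26·278.48 = 158.105.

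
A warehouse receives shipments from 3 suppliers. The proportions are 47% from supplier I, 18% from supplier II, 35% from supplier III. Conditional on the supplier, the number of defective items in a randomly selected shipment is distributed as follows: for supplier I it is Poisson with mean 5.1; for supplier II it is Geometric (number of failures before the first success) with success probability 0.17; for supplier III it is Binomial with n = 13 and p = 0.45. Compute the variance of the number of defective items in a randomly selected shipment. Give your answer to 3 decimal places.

8.848

Per component, I: μ=5.1, E[X²]=31.11; II: μ=4.88235, E[X²]=52.5571; III: μ=5.85, E[X²]=37.44.
E[X] = 0.47·5.1 + 0.18·4.88235 + 0.35·5.85 = 5.32332.
E[X²] = 0.47·31.11 + 0.18·52.5571 + 0.35·37.44 = 37.186.
Var(X) = E[X²] − (E[X])² = 37.186 − 28.3378 = 8.8482.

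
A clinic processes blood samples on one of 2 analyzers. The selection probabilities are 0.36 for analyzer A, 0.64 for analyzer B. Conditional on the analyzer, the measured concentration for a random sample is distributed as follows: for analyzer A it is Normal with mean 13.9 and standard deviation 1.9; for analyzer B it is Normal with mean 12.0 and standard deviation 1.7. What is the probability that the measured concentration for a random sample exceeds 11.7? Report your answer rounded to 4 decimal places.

0.6804

Conditional on each analyzer, P(X > 11.7): A: 0.876547; B: 0.570038.
By total probability, P(X > 11.7) = 0.36·0.876547 + 0.64·0.570038 = 0.680381.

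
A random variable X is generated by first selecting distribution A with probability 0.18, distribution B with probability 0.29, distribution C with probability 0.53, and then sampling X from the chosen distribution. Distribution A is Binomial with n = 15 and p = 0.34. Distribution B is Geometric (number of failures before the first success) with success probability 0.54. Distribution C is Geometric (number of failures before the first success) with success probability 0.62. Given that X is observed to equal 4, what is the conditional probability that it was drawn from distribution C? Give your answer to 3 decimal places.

Likelihoods P(X=4 | ·): A: 0.188813; B: 0.0241783; C: 0.0129278.
Posterior ∝ prior × likelihood. Numerator for C: 0.53·0.0129278 = 0.00685176.
Normalizing constant: 0.18·0.188813 + 0.29·0.0241783 + 0.53·0.0129278 = 0.0478498.
P(C | observation) = 0.00685176 / 0.0478498 = 0.143193.

0.143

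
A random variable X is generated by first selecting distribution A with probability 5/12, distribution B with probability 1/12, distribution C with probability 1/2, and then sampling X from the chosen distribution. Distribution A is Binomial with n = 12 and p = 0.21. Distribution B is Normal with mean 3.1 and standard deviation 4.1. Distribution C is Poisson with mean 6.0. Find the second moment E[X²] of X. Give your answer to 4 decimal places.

26.6772

For each component E[X²] = Var + (mean)², giving A: 8.3412; B: 26.42; C: 42.
Overall E[X²] = 0.416667·8.3412 + 0.0833333·26.42 + 0.5·42 = 26.6772.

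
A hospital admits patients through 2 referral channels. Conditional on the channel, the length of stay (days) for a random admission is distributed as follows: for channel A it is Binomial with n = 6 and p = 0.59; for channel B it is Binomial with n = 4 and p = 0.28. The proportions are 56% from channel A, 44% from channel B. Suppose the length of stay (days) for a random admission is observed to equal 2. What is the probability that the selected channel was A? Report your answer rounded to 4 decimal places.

0.4351

Likelihoods P(X=2 | ·): A: 0.147547; B: 0.243855.
Posterior ∝ prior × likelihood. Numerator for A: 0.56·0.147547 = 0.0826264.
Normalizing constant: 0.56·0.147547 + 0.44·0.243855 = 0.189923.
P(A | observation) = 0.0826264 / 0.189923 = 0.435053.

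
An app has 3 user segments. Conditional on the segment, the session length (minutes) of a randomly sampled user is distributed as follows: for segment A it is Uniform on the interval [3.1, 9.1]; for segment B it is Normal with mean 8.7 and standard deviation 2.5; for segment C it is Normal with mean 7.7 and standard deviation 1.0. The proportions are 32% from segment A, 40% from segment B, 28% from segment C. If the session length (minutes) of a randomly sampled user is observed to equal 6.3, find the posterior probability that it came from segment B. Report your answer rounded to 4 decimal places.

Likelihoods f(6.3 | ·): A: 0.166667; B: 0.100658; C: 0.149727.
Posterior ∝ prior × likelihood. Numerator for B: 0.4·0.100658 = 0.0402631.
Normalizing constant: 0.32·0.166667 + 0.4·0.100658 + 0.28·0.149727 = 0.13552.
P(B | observation) = 0.0402631 / 0.13552 = 0.2971.

0.2971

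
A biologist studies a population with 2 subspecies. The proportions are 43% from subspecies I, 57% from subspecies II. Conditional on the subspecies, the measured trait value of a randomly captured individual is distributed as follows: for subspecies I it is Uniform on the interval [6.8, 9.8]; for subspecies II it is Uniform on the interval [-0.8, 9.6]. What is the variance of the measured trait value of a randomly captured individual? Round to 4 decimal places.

9.1881

Per component, I: μ=8.3, E[X²]=69.64; II: μ=4.4, E[X²]=28.3733.
E[X] = 0.43·8.3 + 0.57·4.4 = 6.077.
E[X²] = 0.43·69.64 + 0.57·28.3733 = 46.118.
Var(X) = E[X²] − (E[X])² = 46.118 − 36.9299 = 9.18807.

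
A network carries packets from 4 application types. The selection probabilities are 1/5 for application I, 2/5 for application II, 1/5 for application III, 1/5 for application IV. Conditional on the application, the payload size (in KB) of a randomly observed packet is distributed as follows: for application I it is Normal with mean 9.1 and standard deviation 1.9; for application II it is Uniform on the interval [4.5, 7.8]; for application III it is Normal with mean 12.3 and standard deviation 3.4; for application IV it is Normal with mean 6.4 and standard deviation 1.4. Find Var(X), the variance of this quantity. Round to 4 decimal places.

Per component, I: μ=9.1, E[X²]=86.42; II: μ=6.15, E[X²]=38.73; III: μ=12.3, E[X²]=162.85; IV: μ=6.4, E[X²]=42.92.
E[X] = 0.2·9.1 + 0.4·6.15 + 0.2·12.3 + 0.2·6.4 = 8.02.
E[X²] = 0.2·86.42 + 0.4·38.73 + 0.2·162.85 + 0.2·42.92 = 73.93.
Var(X) = E[X²] − (E[X])² = 73.93 − 64.3204 = 9.6096.

9.6096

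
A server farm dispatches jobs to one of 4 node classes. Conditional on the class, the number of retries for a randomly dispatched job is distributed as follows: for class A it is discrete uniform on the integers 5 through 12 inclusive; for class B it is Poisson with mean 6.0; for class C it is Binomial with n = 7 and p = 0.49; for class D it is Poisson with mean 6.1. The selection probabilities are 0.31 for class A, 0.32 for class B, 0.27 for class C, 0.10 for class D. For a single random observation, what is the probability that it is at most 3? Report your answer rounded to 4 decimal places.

0.2035

Conditional on each class, P(X ≤ 3): A: 0; B: 0.151204; C: 0.521866; D: 0.142501.
By total probability, P(X ≤ 3) = 0.31·0 + 0.32·0.151204 + 0.27·0.521866 + 0.1·0.142501 = 0.203539.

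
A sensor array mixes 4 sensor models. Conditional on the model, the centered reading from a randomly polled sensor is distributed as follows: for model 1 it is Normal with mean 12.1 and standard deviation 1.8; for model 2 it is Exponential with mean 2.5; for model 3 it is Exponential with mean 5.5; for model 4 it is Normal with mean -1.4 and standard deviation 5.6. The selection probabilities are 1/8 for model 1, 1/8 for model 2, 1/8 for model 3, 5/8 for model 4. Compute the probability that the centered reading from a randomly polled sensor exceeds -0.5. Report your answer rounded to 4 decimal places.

Conditional on each model, P(X > -0.5): 1: 1; 2: 1; 3: 1; 4: 0.436159.
By total probability, P(X > -0.5) = 0.125·1 + 0.125·1 + 0.125·1 + 0.625·0.436159 = 0.6476.

0.6476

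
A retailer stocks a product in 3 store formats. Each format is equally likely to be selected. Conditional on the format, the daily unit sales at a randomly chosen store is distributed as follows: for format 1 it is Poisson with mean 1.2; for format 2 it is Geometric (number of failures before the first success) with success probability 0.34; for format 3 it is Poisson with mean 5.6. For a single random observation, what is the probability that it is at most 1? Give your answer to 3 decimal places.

Conditional on each format, P(X ≤ 1): 1: 0.662627; 2: 0.5644; 3: 0.0244059.
By total probability, P(X ≤ 1) = 0.333333·0.662627 + 0.333333·0.5644 + 0.333333·0.0244059 = 0.417144.

0.417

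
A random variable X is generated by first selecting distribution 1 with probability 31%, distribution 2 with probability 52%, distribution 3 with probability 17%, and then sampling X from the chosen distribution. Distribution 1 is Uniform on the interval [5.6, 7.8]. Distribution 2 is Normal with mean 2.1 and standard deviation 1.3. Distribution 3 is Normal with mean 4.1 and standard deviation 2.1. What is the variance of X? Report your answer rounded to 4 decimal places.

Per component, 1: μ=6.7, E[X²]=45.2933; 2: μ=2.1, E[X²]=6.1; 3: μ=4.1, E[X²]=21.22.
E[X] = 0.31·6.7 + 0.52·2.1 + 0.17·4.1 = 3.866.
E[X²] = 0.31·45.2933 + 0.52·6.1 + 0.17·21.22 = 20.8203.
Var(X) = E[X²] − (E[X])² = 20.8203 − 14.946 = 5.87438.

5.8744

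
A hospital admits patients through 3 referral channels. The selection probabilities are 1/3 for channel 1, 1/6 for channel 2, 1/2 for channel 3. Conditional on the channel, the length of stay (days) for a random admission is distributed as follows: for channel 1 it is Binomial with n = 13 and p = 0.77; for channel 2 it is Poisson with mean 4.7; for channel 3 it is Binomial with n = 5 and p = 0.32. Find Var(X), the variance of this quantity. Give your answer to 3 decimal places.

Per component, 1: μ=10.01, E[X²]=102.502; 2: μ=4.7, E[X²]=26.79; 3: μ=1.6, E[X²]=3.648.
E[X] = 0.333333·10.01 + 0.166667·4.7 + 0.5·1.6 = 4.92.
E[X²] = 0.333333·102.502 + 0.166667·26.79 + 0.5·3.648 = 40.4565.
Var(X) = E[X²] − (E[X])² = 40.4565 − 24.2064 = 16.2501.

16.250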